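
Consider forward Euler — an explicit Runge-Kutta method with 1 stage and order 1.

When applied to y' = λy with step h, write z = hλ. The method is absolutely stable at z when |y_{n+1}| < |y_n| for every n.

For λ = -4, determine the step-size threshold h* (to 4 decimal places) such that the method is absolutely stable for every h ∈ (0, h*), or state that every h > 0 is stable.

(-2.0000,0); λ=-4 ⇒ h* = 0.5000.

Set f=λy, z=hλ:
  order 1, 1-stage ⇒ R(z)=1+z
  (e.g. R(-1.6)=-0.60000, |R|=0.60000)

Boundary: |R(x)|=1, x<0.
x=-1.6: |R|=0.6000
|R(-2.09)|=1.0900 |R(-1.83)|=0.8300 |R(-0.95)|=0.0500
Bisect:
  x_lo=-2.5339 |R|=1.5339  x_hi=-0.2757 |R|=0.7243
  mid=-1.40481 |R|=0.40481 →hi
  mid=-1.96937 |R|=0.96937 →hi
  mid=-2.25165 |R|=1.25165 →lo
  mid=-2.11051 |R|=1.11051 →lo
  mid=-2.03994 |R|=1.03994 →lo
  mid=-2.00466 |R|=1.00466 →lo
  mid=-1.98702 |R|=0.98702 →hi
  mid=-1.99584 |R|=0.99584 →hi
  mid=-2.00025 |R|=1.00025 →lo
  mid=-1.99804 |R|=0.99804 →hi
  ...
  [-2.00011,-1.99997] ⇒ x*=-2.0000
Stable set (-2.0000, 0).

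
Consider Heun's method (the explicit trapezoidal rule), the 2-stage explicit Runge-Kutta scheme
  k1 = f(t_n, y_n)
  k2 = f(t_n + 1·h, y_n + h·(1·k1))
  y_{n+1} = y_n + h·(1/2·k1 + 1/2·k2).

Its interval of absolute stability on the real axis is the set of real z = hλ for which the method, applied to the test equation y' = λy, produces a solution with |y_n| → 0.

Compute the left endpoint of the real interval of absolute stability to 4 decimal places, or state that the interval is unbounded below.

With y'=λy (z=hλ):
  order 2, 2-stage ⇒ R(z)=1+z+z^2/2
  (e.g. R(-0.88)=0.50720, |R|=0.50720)

Boundary: |R(x)|=1, x<0.
x=-0.88: |R|=0.5072
|R(-2.29)|=1.3321 |R(-1.73)|=0.7664 |R(-1.25)|=0.5312
Bisect:
  x_lo=-2.5596 |R|=1.7162  x_hi=-0.2014 |R|=0.8189
  mid=-1.38051 |R|=0.57239 →hi
  mid=-1.97005 |R|=0.97049 →hi
  mid=-2.26481 |R|=1.29988 →lo
  mid=-2.11743 |R|=1.12433 →lo
  mid=-2.04374 |R|=1.04469 →lo
  mid=-2.00689 |R|=1.00692 →lo
  mid=-1.98847 |R|=0.98854 →hi
  mid=-1.99768 |R|=0.99768 →hi
  ...
  [-2.00013,-1.99998] ⇒ x*=-2.0000
Interval (-2.0000, 0).

left endpoint -2.0000.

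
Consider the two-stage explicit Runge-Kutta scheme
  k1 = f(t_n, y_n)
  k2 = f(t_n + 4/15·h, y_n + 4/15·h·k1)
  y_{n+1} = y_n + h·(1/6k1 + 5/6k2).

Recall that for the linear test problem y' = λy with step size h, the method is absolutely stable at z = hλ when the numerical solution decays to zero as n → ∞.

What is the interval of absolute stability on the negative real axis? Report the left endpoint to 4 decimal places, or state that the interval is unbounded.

On y'=λy, z=hλ:
  k1=λy_n ⇒ h·k1=z·y_n;  k2=λ(1+4/15z)y_n ⇒ h·k2=z(1+4/15z)y_n
  y_{n+1}/y_n = 1 + 1/6z + 5/6z(1+4/15z) = 1 + z + 2/9z²
  R(z) = 1 + z + 2/9z².

Boundary: |R(x)|=1, x<0.
x=-1.76: |R|=0.0716
R=1: x+2/9x²=0 ⇒ x=−9/2=-4.5000; min R=1−1/(4·2/9)=-0.1250>−1
Confirm numerically:
  x=-4.151: |R|=0.67807 <1
  x=-4.114: |R|=0.64711 <1
  x=-2.412: |R|=0.11917 <1
  x=-2.113: |R|=0.12083 <1
  x=-4.767: |R|=1.28284 >1
  x=-4.690: |R|=1.19802 >1
So |R|<1 on (-4.5000, 0).

(-4.5000, 0).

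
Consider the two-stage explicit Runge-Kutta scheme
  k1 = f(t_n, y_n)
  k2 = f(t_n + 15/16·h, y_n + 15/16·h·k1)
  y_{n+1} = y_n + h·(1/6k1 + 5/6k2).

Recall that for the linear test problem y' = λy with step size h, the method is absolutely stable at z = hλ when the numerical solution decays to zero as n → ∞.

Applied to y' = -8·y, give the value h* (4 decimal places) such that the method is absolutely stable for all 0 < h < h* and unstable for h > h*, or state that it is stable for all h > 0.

Set f=λy, z=hλ:
  k1=λy_n ⇒ h·k1=z·y_n;  k2=λ(1+15/16z)y_n ⇒ h·k2=z(1+15/16z)y_n
  y_{n+1}/y_n = 1 + 1/6z + 5/6z(1+15/16z) = 1 + z + 25/32z²
  ⇒ R(z) = 1 + z + 25/32z².

Need |R(x)|<1, x<0.
x=-0.33: |R|=0.7551
R=1: x+25/32x²=0 ⇒ x=−32/25=-1.2800; min R=1−1/(4·25/32)=0.6800>−1
Confirm numerically:
  x=-1.144: |R|=0.87845 <1
  x=-0.909: |R|=0.73653 <1
  x=-0.772: |R|=0.69361 <1
  x=-1.683: |R|=1.52988 >1
  x=-1.634: |R|=1.45190 >1
So |R|<1 on (-1.2800, 0).

(-1.2800,0); λ=-8 ⇒ h* = (32/25)/8 = 0.1600.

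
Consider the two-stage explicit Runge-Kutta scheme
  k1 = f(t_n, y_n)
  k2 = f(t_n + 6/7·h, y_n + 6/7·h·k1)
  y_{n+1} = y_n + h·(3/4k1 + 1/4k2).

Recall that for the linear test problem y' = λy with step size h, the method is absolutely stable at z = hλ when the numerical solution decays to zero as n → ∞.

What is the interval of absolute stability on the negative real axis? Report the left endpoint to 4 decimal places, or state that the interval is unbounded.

(-4.6667, 0).

Test eqn y'=λy, z=hλ:
  k1=λy_n ⇒ h·k1=z·y_n;  k2=λ(1+6/7z)y_n ⇒ h·k2=z(1+6/7z)y_n
  y_{n+1}/y_n = 1 + 3/4z + 1/4z(1+6/7z) = 1 + z + 3/14z²
  Hence R(z) = 1 + z + 3/14z².

Boundary: |R(x)|=1, x<0.
x=-1.17: |R|=0.1233
R=1: x+3/14x²=0 ⇒ x=−14/3=-4.6667; min R=1−1/(4·3/14)=-0.1667>−1
Confirm numerically:
  x=-3.871: |R|=0.33999 <1
  x=-3.869: |R|=0.33868 <1
  x=-3.095: |R|=0.04235 <1
  x=-3.057: |R|=0.05445 <1
  x=-5.194: |R|=1.58692 >1
  x=-4.704: |R|=1.03763 >1
So |R|<1 on (-4.6667, 0).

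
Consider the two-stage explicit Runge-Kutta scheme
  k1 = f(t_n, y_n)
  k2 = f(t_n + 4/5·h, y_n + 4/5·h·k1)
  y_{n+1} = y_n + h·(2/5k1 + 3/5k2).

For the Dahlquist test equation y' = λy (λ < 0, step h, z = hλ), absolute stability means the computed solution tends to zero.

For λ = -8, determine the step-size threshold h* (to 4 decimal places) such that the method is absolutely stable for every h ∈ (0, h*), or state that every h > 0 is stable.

On y'=λy, z=hλ:
  k1=λy_n ⇒ h·k1=z·y_n;  k2=λ(1+4/5z)y_n ⇒ h·k2=z(1+4/5z)y_n
  y_{n+1}/y_n = 1 + 2/5z + 3/5z(1+4/5z) = 1 + z + 12/25z²
  R(z) = 1 + z + 12/25z².

Need |R(x)|<1, x<0.
x=-0.71: |R|=0.5320
R=1: x+12/25x²=0 ⇒ x=−25/12=-2.0833; min R=1−1/(4·12/25)=0.4792>−1
Confirm numerically:
  x=-1.828: |R|=0.77596 <1
  x=-1.590: |R|=0.62349 <1
  x=-1.508: |R|=0.58355 <1
  x=-1.322: |R|=0.51689 <1
  x=-2.507: |R|=1.50982 >1
  x=-2.404: |R|=1.37002 >1
Stable set (-2.0833, 0).

(-2.0833,0); λ=-8 ⇒ h* = (25/12)/8 = 0.2604.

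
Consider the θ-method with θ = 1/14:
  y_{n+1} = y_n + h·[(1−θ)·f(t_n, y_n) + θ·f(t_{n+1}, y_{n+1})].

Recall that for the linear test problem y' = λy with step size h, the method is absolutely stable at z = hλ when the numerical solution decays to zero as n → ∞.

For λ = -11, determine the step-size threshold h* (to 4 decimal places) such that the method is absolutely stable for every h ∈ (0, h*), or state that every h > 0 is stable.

(-2.3333,0); λ=-11 ⇒ h* = (7/3)/11 = 0.2121.

Test eqn y'=λy, z=hλ:
  y_{n+1} = y_n + z·[13/14·y_n + 1/14·y_{n+1}] ⇒ (1 − 1/14z)y_{n+1} = (1 + 13/14z)y_n
  ⇒ R(z) = (1 + 13/14z)/(1 − 1/14z).

Solve |R(x)|<1 on ℝ⁻.
x=-0.4: |R|=0.6111
R=−1: 1+13/14x = −1+1/14x ⇒ -6/7x=2 ⇒ x=2/(-6/7)=-2.3333
Confirm numerically:
  x=-1.980: |R|=0.73467 <1
  x=-1.459: |R|=0.32130 <1
  x=-1.047: |R|=0.02585 <1
  x=-2.848: |R|=1.36657 >1
  x=-2.784: |R|=1.32221 >1
Stable set (-2.3333, 0).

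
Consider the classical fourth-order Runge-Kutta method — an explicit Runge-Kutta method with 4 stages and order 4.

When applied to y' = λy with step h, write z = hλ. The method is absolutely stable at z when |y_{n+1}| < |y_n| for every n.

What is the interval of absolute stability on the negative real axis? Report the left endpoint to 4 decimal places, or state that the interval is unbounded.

(-2.7853, 0).

On y'=λy, z=hλ:
  order 4, 4-stage ⇒ R(z)=1+z+z^2/2+z^3/6+z^4/24
  (e.g. R(-1.37)=0.28667, |R|=0.28667)

Boundary: |R(x)|=1, x<0.
x=-1.37: |R|=0.2867
|R(-2.23)|=0.4386 |R(-1.31)|=0.2961 |R(-0.51)|=0.6008
Bisect:
  x_lo=-3.3901 |R|=2.3661  x_hi=-0.1713 |R|=0.8425
  mid=-1.78070 |R|=0.28262 →hi
  mid=-2.58539 |R|=0.73813 →hi
  mid=-2.98773 |R|=1.35065 →lo
  mid=-2.78656 |R|=1.00191 →lo
  mid=-2.68597 |R|=0.86030 →hi
  mid=-2.73627 |R|=0.92857 →hi
  mid=-2.76141 |R|=0.96459 →hi
  mid=-2.77399 |R|=0.98309 →hi
  ...
  [-2.78538,-2.78519] ⇒ x*=-2.7853
So |R|<1 on (-2.7853, 0).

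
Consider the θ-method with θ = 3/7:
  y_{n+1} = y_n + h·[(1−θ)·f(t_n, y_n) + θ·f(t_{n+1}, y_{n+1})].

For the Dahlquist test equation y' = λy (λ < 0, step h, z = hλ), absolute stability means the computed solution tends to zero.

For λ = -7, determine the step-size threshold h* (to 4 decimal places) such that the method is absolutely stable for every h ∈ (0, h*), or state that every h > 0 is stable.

(-14.0000,0); λ=-7 ⇒ h* = (14)/7 = 2.0000.

On y'=λy, z=hλ:
  y_{n+1} = y_n + z·[4/7·y_n + 3/7·y_{n+1}] ⇒ (1 − 3/7z)y_{n+1} = (1 + 4/7z)y_n
  so R(z) = (1 + 4/7z)/(1 − 3/7z).

Find x<0 with |R(x)|<1.
x=-1.6: |R|=0.0508
R=−1: 1+4/7x = −1+3/7x ⇒ -1/7x=2 ⇒ x=2/(-1/7)=-14.0000
Confirm numerically:
  x=-8.093: |R|=0.81115 <1
  x=-7.021: |R|=0.75131 <1
  x=-6.766: |R|=0.73500 <1
  x=-14.571: |R|=1.01126 >1
  x=-14.279: |R|=1.00560 >1
  x=-14.267: |R|=1.00536 >1
Stable set (-14.0000, 0).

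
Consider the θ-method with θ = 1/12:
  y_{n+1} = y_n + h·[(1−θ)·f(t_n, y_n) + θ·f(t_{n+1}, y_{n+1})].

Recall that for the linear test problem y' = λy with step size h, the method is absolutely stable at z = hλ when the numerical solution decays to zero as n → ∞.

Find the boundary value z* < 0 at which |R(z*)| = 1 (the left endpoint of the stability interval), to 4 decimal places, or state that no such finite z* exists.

left endpoint -2.4000.

Set f=λy, z=hλ:
  y_{n+1} = y_n + z·[11/12·y_n + 1/12·y_{n+1}] ⇒ (1 − 1/12z)y_{n+1} = (1 + 11/12z)y_n
  R(z) = (1 + 11/12z)/(1 − 1/12z).

Solve |R(x)|<1 on ℝ⁻.
x=-1.14: |R|=0.0411
R=−1: 1+11/12x = −1+1/12x ⇒ -5/6x=2 ⇒ x=2/(-5/6)=-2.4000
Confirm numerically:
  x=-2.051: |R|=0.75162 <1
  x=-2.015: |R|=0.72529 <1
  x=-1.155: |R|=0.05359 <1
  x=-2.981: |R|=1.38782 >1
  x=-2.751: |R|=1.23795 >1
Interval (-2.4000, 0).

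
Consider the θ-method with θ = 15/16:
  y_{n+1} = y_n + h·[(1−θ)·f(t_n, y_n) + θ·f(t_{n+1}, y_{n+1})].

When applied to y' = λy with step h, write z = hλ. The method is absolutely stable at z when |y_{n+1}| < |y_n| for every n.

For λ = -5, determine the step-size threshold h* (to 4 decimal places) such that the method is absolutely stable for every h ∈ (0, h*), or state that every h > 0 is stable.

Test eqn y'=λy, z=hλ:
  y_{n+1} = y_n + z·[1/16·y_n + 15/16·y_{n+1}] ⇒ (1 − 15/16z)y_{n+1} = (1 + 1/16z)y_n
  ⇒ R(z) = (1 + 1/16z)/(1 − 15/16z).

Need |R(x)|<1, x<0.
x=-1.07: |R|=0.4658
x=-2: |R|=0.3043
x=-10: |R|=0.0361
x=-100: |R|=0.0554
θ=15/16≥1/2 ⇒ |1+1/16x|<|1−15/16x| ∀x<0 ⇒ interval (−∞,0).

(−∞, 0) — no finite endpoint. Any h>0 works for λ=-5.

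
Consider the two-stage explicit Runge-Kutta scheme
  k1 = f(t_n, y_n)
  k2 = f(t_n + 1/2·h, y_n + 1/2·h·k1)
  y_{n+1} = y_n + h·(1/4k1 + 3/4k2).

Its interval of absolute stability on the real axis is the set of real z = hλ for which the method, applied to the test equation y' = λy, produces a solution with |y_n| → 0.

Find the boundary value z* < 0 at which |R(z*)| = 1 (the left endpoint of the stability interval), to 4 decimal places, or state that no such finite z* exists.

With y'=λy (z=hλ):
  k1=λy_n ⇒ h·k1=z·y_n;  k2=λ(1+1/2z)y_n ⇒ h·k2=z(1+1/2z)y_n
  y_{n+1}/y_n = 1 + 1/4z + 3/4z(1+1/2z) = 1 + z + 3/8z²
  ⇒ R(z) = 1 + z + 3/8z².

Need |R(x)|<1, x<0.
x=-1.42: |R|=0.3361
R=1: x+3/8x²=0 ⇒ x=−8/3=-2.6667; min R=1−1/(4·3/8)=0.3333>−1
Confirm numerically:
  x=-2.179: |R|=0.60152 <1
  x=-2.027: |R|=0.51377 <1
  x=-1.676: |R|=0.37737 <1
  x=-1.570: |R|=0.35434 <1
  x=-2.804: |R|=1.14441 >1
  x=-2.695: |R|=1.02863 >1
Stable set (-2.6667, 0).

left endpoint -2.6667.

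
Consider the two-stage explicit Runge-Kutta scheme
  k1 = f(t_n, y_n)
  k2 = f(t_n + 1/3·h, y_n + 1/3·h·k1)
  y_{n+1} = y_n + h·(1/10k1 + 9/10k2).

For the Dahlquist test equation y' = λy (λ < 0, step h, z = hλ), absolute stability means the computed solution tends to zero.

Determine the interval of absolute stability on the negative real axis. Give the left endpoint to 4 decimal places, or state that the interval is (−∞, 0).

z∈(-3.3333,0).

Set f=λy, z=hλ:
  k1=λy_n ⇒ h·k1=z·y_n;  k2=λ(1+1/3z)y_n ⇒ h·k2=z(1+1/3z)y_n
  y_{n+1}/y_n = 1 + 1/10z + 9/10z(1+1/3z) = 1 + z + 3/10z²
  so R(z) = 1 + z + 3/10z².

Solve |R(x)|<1 on ℝ⁻.
x=-1.01: |R|=0.2960
R=1: x+3/10x²=0 ⇒ x=−10/3=-3.3333; min R=1−1/(4·3/10)=0.1667>−1
Confirm numerically:
  x=-2.981: |R|=0.68491 <1
  x=-2.577: |R|=0.41528 <1
  x=-2.185: |R|=0.24727 <1
  x=-1.565: |R|=0.16977 <1
  x=-3.904: |R|=1.66836 >1
  x=-3.585: |R|=1.27067 >1
  x=-3.536: |R|=1.21499 >1
Interval (-3.3333, 0).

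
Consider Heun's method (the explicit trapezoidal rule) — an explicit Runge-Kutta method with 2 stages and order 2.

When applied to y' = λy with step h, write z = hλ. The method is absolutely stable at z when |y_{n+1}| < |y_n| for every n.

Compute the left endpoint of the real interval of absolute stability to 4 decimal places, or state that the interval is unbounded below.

On y'=λy, z=hλ:
  order 2, 2-stage ⇒ R(z)=1+z+z^2/2
  (e.g. R(-0.68)=0.55120, |R|=0.55120)

Find x<0 with |R(x)|<1.
x=-0.68: |R|=0.5512
|R(-1.48)|=0.6152 |R(-0.82)|=0.5162 |R(-0.73)|=0.5364
Bisect:
  x_lo=-2.8475 |R|=2.2066  x_hi=-0.1376 |R|=0.8719
  mid=-1.49251 |R|=0.62129 →hi
  mid=-2.16999 |R|=1.18444 →lo
  mid=-1.83125 |R|=0.84549 →hi
  mid=-2.00062 |R|=1.00062 →lo
  mid=-1.91594 |R|=0.91947 →hi
  mid=-1.95828 |R|=0.95915 →hi
  mid=-1.97945 |R|=0.97966 →hi
  ...
  [-2.00013,-1.99996] ⇒ x*=-2.0000
Stable set (-2.0000, 0).

z* = -2.0000.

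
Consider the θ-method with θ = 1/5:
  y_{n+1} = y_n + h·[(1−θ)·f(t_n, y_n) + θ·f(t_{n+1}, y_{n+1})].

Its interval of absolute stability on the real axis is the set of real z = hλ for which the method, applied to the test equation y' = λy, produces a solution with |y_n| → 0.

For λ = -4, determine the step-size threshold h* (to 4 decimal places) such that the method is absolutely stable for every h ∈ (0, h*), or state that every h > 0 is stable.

(-3.3333,0); λ=-4 ⇒ h* = (10/3)/4 = 0.8333.

Test eqn y'=λy, z=hλ:
  y_{n+1} = y_n + z·[4/5·y_n + 1/5·y_{n+1}] ⇒ (1 − 1/5z)y_{n+1} = (1 + 4/5z)y_n
  Hence R(z) = (1 + 4/5z)/(1 − 1/5z).

Need |R(x)|<1, x<0.
x=-1.56: |R|=0.1890
R=−1: 1+4/5x = −1+1/5x ⇒ -3/5x=2 ⇒ x=2/(-3/5)=-3.3333
Confirm numerically:
  x=-3.130: |R|=0.92497 <1
  x=-3.072: |R|=0.90287 <1
  x=-3.012: |R|=0.87968 <1
  x=-2.853: |R|=0.81650 <1
  x=-3.872: |R|=1.18215 >1
  x=-3.486: |R|=1.05397 >1
Stable set (-3.3333, 0).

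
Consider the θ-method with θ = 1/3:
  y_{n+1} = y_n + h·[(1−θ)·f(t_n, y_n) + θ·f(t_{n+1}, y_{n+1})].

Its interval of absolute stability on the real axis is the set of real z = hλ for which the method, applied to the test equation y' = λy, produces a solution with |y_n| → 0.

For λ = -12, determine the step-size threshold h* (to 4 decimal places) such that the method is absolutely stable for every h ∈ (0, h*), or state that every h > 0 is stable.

(-6.0000,0); λ=-12 ⇒ h* = (6)/12 = 0.5000.

With y'=λy (z=hλ):
  y_{n+1} = y_n + z·[2/3·y_n + 1/3·y_{n+1}] ⇒ (1 − 1/3z)y_{n+1} = (1 + 2/3z)y_n
  R(z) = (1 + 2/3z)/(1 − 1/3z).

Boundary: |R(x)|=1, x<0.
x=-1.17: |R|=0.1583
R=−1: 1+2/3x = −1+1/3x ⇒ -1/3x=2 ⇒ x=2/(-1/3)=-6.0000
Confirm numerically:
  x=-5.472: |R|=0.93768 <1
  x=-4.446: |R|=0.79130 <1
  x=-3.509: |R|=0.61730 <1
  x=-6.571: |R|=1.05966 >1
  x=-6.505: |R|=1.05313 >1
  x=-6.139: |R|=1.01521 >1
Stable set (-6.0000, 0).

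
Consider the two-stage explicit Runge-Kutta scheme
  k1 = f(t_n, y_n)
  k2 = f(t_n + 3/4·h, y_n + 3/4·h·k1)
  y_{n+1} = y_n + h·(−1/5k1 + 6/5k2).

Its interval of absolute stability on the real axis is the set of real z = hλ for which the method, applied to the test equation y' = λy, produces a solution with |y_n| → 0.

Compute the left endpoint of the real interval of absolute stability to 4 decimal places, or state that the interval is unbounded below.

z* = -1.1111.

On y'=λy, z=hλ:
  k1=λy_n ⇒ h·k1=z·y_n;  k2=λ(1+3/4z)y_n ⇒ h·k2=z(1+3/4z)y_n
  y_{n+1}/y_n = 1 − 1/5z + 6/5z(1+3/4z) = 1 + z + 9/10z²
  ⇒ R(z) = 1 + z + 9/10z².

Find x<0 with |R(x)|<1.
x=-0.56: |R|=0.7222
R=1: x+9/10x²=0 ⇒ x=−10/9=-1.1111; min R=1−1/(4·9/10)=0.7222>−1
Confirm numerically:
  x=-1.065: |R|=0.95580 <1
  x=-0.946: |R|=0.85942 <1
  x=-0.627: |R|=0.72682 <1
  x=-0.503: |R|=0.72471 <1
  x=-1.518: |R|=1.55589 >1
  x=-1.345: |R|=1.28312 >1
Stable set (-1.1111, 0).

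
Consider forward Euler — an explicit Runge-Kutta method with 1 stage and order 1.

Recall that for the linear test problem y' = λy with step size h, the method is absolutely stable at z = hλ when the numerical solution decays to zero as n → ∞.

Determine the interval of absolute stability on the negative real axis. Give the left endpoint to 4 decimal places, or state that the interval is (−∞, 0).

On y'=λy, z=hλ:
  order 1, 1-stage ⇒ R(z)=1+z
  (e.g. R(-1.46)=-0.46000, |R|=0.46000)

Find x<0 with |R(x)|<1.
x=-1.46: |R|=0.4600
|R(-1.77)|=0.7700 |R(-1.3)|=0.3000 |R(-0.82)|=0.1800
Bisect:
  x_lo=-2.4665 |R|=1.4665  x_hi=-0.1876 |R|=0.8124
  mid=-1.32702 |R|=0.32702 →hi
  mid=-1.89675 |R|=0.89675 →hi
  mid=-2.18161 |R|=1.18161 →lo
  mid=-2.03918 |R|=1.03918 →lo
  mid=-1.96797 |R|=0.96797 →hi
  mid=-2.00357 |R|=1.00357 →lo
  mid=-1.98577 |R|=0.98577 →hi
  mid=-1.99467 |R|=0.99467 →hi
  mid=-1.99912 |R|=0.99912 →hi
  mid=-2.00135 |R|=1.00135 →lo
  ...
  [-2.00010,-1.99996] ⇒ x*=-2.0000
Stable set (-2.0000, 0).

z∈(-2.0000,0).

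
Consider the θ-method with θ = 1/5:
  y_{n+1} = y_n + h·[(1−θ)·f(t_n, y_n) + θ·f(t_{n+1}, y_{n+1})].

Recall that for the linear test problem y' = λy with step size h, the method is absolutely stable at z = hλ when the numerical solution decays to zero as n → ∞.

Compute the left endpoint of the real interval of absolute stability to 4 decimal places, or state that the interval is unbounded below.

With y'=λy (z=hλ):
  y_{n+1} = y_n + z·[4/5·y_n + 1/5·y_{n+1}] ⇒ (1 − 1/5z)y_{n+1} = (1 + 4/5z)y_n
  R(z) = (1 + 4/5z)/(1 − 1/5z).

Find x<0 with |R(x)|<1.
x=-0.6: |R|=0.4643
R=−1: 1+4/5x = −1+1/5x ⇒ -3/5x=2 ⇒ x=2/(-3/5)=-3.3333
Confirm numerically:
  x=-3.301: |R|=0.98831 <1
  x=-2.828: |R|=0.80634 <1
  x=-2.038: |R|=0.44785 <1
  x=-1.790: |R|=0.31811 <1
  x=-3.862: |R|=1.17897 >1
  x=-3.700: |R|=1.12644 >1
  x=-3.360: |R|=1.00957 >1
Interval (-3.3333, 0).

z* = -3.3333.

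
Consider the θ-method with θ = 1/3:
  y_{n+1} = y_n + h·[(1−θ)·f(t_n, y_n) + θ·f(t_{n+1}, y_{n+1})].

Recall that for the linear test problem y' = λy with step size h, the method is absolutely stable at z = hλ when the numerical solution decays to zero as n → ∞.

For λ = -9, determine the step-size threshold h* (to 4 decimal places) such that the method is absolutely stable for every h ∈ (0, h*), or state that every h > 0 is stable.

(-6.0000,0); λ=-9 ⇒ h* = (6)/9 = 0.6667.

Set f=λy, z=hλ:
  y_{n+1} = y_n + z·[2/3·y_n + 1/3·y_{n+1}] ⇒ (1 − 1/3z)y_{n+1} = (1 + 2/3z)y_n
  so R(z) = (1 + 2/3z)/(1 − 1/3z).

Find x<0 with |R(x)|<1.
x=-1.4: |R|=0.0455
R=−1: 1+2/3x = −1+1/3x ⇒ -1/3x=2 ⇒ x=2/(-1/3)=-6.0000
Confirm numerically:
  x=-4.242: |R|=0.75725 <1
  x=-2.712: |R|=0.42437 <1
  x=-2.620: |R|=0.39858 <1
  x=-6.137: |R|=1.01499 >1
  x=-6.136: |R|=1.01489 >1
  x=-6.111: |R|=1.01218 >1
So |R|<1 on (-6.0000, 0).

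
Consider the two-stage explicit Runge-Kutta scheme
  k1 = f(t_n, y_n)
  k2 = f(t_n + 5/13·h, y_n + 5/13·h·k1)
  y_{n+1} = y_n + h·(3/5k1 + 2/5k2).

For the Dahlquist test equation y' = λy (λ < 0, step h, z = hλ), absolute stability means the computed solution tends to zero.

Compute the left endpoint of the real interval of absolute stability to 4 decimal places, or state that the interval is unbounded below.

z* = -6.5000.

On y'=λy, z=hλ:
  k1=λy_n ⇒ h·k1=z·y_n;  k2=λ(1+5/13z)y_n ⇒ h·k2=z(1+5/13z)y_n
  y_{n+1}/y_n = 1 + 3/5z + 2/5z(1+5/13z) = 1 + z + 2/13z²
  R(z) = 1 + z + 2/13z².

Need |R(x)|<1, x<0.
x=-1.72: |R|=0.2649
R=1: x+2/13x²=0 ⇒ x=−13/2=-6.5000; min R=1−1/(4·2/13)=-0.6250>−1
Confirm numerically:
  x=-5.266: |R|=0.00027 <1
  x=-4.539: |R|=0.36938 <1
  x=-3.481: |R|=0.61679 <1
  x=-2.603: |R|=0.56060 <1
  x=-7.091: |R|=1.64474 >1
  x=-6.817: |R|=1.33246 >1
Stable set (-6.5000, 0).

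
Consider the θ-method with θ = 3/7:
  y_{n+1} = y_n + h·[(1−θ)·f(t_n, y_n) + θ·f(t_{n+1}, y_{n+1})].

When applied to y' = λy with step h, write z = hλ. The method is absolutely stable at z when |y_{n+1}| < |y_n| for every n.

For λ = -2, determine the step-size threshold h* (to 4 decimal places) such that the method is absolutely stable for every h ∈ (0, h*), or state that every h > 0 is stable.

(-14.0000,0); λ=-2 ⇒ h* = (14)/2 = 7.0000.

Set f=λy, z=hλ:
  y_{n+1} = y_n + z·[4/7·y_n + 3/7·y_{n+1}] ⇒ (1 − 3/7z)y_{n+1} = (1 + 4/7z)y_n
  ⇒ R(z) = (1 + 4/7z)/(1 − 3/7z).

Find x<0 with |R(x)|<1.
x=-1.65: |R|=0.0335
R=−1: 1+4/7x = −1+3/7x ⇒ -1/7x=2 ⇒ x=2/(-1/7)=-14.0000
Confirm numerically:
  x=-12.709: |R|=0.97139 <1
  x=-12.334: |R|=0.96214 <1
  x=-10.577: |R|=0.91162 <1
  x=-7.792: |R|=0.79563 <1
  x=-14.208: |R|=1.00419 >1
  x=-14.051: |R|=1.00104 >1
  x=-14.039: |R|=1.00079 >1
So |R|<1 on (-14.0000, 0).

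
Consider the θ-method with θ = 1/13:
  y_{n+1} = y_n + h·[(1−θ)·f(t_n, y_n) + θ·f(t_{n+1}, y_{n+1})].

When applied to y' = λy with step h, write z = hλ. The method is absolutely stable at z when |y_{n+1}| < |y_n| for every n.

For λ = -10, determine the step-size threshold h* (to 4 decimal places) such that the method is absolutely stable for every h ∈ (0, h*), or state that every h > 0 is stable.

Set f=λy, z=hλ:
  y_{n+1} = y_n + z·[12/13·y_n + 1/13·y_{n+1}] ⇒ (1 − 1/13z)y_{n+1} = (1 + 12/13z)y_n
  Hence R(z) = (1 + 12/13z)/(1 − 1/13z).

Solve |R(x)|<1 on ℝ⁻.
x=-1.37: |R|=0.2394
R=−1: 1+12/13x = −1+1/13x ⇒ -11/13x=2 ⇒ x=2/(-11/13)=-2.3636
Confirm numerically:
  x=-1.768: |R|=0.55634 <1
  x=-1.223: |R|=0.11784 <1
  x=-1.178: |R|=0.08012 <1
  x=-0.973: |R|=0.09475 <1
  x=-2.865: |R|=1.34762 >1
  x=-2.839: |R|=1.33013 >1
  x=-2.835: |R|=1.32744 >1
Stable set (-2.3636, 0).

(-2.3636,0); λ=-10 ⇒ h* = (26/11)/10 = 0.2364.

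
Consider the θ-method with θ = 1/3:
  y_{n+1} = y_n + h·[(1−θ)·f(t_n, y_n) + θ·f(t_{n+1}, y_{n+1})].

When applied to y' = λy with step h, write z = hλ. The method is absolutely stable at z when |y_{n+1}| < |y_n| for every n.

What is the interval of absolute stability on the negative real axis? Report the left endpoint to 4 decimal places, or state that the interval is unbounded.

With y'=λy (z=hλ):
  y_{n+1} = y_n + z·[2/3·y_n + 1/3·y_{n+1}] ⇒ (1 − 1/3z)y_{n+1} = (1 + 2/3z)y_n
  R(z) = (1 + 2/3z)/(1 − 1/3z).

Boundary: |R(x)|=1, x<0.
x=-1.27: |R|=0.1077
R=−1: 1+2/3x = −1+1/3x ⇒ -1/3x=2 ⇒ x=2/(-1/3)=-6.0000
Confirm numerically:
  x=-5.769: |R|=0.97366 <1
  x=-4.792: |R|=0.84497 <1
  x=-3.147: |R|=0.53587 <1
  x=-2.857: |R|=0.46338 <1
  x=-6.301: |R|=1.03236 >1
  x=-6.291: |R|=1.03132 >1
Stable set (-6.0000, 0).

z∈(-6.0000,0).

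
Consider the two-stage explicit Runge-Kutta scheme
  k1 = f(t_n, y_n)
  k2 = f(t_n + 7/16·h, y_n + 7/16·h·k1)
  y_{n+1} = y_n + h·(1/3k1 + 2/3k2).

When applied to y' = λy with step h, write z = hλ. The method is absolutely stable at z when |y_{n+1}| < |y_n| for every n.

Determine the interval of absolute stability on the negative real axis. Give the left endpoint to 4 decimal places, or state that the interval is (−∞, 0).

With y'=λy (z=hλ):
  k1=λy_n ⇒ h·k1=z·y_n;  k2=λ(1+7/16z)y_n ⇒ h·k2=z(1+7/16z)y_n
  y_{n+1}/y_n = 1 + 1/3z + 2/3z(1+7/16z) = 1 + z + 7/24z²
  R(z) = 1 + z + 7/24z².

Need |R(x)|<1, x<0.
x=-0.55: |R|=0.5382
R=1: x+7/24x²=0 ⇒ x=−24/7=-3.4286; min R=1−1/(4·7/24)=0.1429>−1
Confirm numerically:
  x=-3.380: |R|=0.95212 <1
  x=-2.353: |R|=0.26184 <1
  x=-1.912: |R|=0.15426 <1
  x=-3.639: |R|=1.22334 >1
  x=-3.467: |R|=1.03886 >1
So |R|<1 on (-3.4286, 0).

(-3.4286, 0).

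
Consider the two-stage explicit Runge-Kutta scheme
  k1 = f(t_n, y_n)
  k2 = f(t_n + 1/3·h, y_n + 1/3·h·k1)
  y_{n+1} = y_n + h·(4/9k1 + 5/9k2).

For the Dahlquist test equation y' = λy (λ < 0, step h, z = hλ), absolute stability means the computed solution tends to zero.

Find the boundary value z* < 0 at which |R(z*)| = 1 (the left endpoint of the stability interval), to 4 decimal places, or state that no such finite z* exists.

z* = -5.4000.

Set f=λy, z=hλ:
  k1=λy_n ⇒ h·k1=z·y_n;  k2=λ(1+1/3z)y_n ⇒ h·k2=z(1+1/3z)y_n
  y_{n+1}/y_n = 1 + 4/9z + 5/9z(1+1/3z) = 1 + z + 5/27z²
  ⇒ R(z) = 1 + z + 5/27z².

Solve |R(x)|<1 on ℝ⁻.
x=-0.41: |R|=0.6211
R=1: x+5/27x²=0 ⇒ x=−27/5=-5.4000; min R=1−1/(4·5/27)=-0.3500>−1
Confirm numerically:
  x=-4.692: |R|=0.38483 <1
  x=-4.146: |R|=0.03721 <1
  x=-2.975: |R|=0.33600 <1
  x=-2.474: |R|=0.34054 <1
  x=-5.525: |R|=1.12789 >1
  x=-5.510: |R|=1.11224 >1
Interval (-5.4000, 0).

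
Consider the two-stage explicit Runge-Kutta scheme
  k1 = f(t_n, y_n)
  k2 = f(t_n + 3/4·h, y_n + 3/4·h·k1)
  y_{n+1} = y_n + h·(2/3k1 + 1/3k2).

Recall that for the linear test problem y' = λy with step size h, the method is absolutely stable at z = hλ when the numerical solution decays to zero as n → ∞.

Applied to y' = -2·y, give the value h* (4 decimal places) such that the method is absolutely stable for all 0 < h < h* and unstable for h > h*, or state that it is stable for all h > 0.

Set f=λy, z=hλ:
  k1=λy_n ⇒ h·k1=z·y_n;  k2=λ(1+3/4z)y_n ⇒ h·k2=z(1+3/4z)y_n
  y_{n+1}/y_n = 1 + 2/3z + 1/3z(1+3/4z) = 1 + z + 1/4z²
  Hence R(z) = 1 + z + 1/4z².

Find x<0 with |R(x)|<1.
x=-1.06: |R|=0.2209
R=1: x+1/4x²=0 ⇒ x=−4=-4.0000; min R=1−1/(4·1/4)=0.0000>−1
Confirm numerically:
  x=-3.267: |R|=0.40132 <1
  x=-2.586: |R|=0.08585 <1
  x=-2.338: |R|=0.02856 <1
  x=-4.280: |R|=1.29960 >1
  x=-4.113: |R|=1.11619 >1
Interval (-4.0000, 0).

(-4.0000,0); λ=-2 ⇒ h* = (4)/2 = 2.0000.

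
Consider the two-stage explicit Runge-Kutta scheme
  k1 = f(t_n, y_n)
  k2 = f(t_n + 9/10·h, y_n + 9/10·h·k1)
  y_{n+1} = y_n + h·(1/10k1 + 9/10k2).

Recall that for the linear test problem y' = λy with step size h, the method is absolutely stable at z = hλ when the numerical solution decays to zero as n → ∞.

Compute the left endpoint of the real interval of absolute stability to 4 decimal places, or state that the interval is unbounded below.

Set f=λy, z=hλ:
  k1=λy_n ⇒ h·k1=z·y_n;  k2=λ(1+9/10z)y_n ⇒ h·k2=z(1+9/10z)y_n
  y_{n+1}/y_n = 1 + 1/10z + 9/10z(1+9/10z) = 1 + z + 81/100z²
  Hence R(z) = 1 + z + 81/100z².

Boundary: |R(x)|=1, x<0.
x=-0.41: |R|=0.7262
R=1: x+81/100x²=0 ⇒ x=−100/81=-1.2346; min R=1−1/(4·81/100)=0.6914>−1
Confirm numerically:
  x=-1.122: |R|=0.89770 <1
  x=-0.851: |R|=0.73560 <1
  x=-0.509: |R|=0.70086 <1
  x=-1.832: |R|=1.88654 >1
  x=-1.310: |R|=1.08004 >1
  x=-1.305: |R|=1.07445 >1
Interval (-1.2346, 0).

left endpoint -1.2346.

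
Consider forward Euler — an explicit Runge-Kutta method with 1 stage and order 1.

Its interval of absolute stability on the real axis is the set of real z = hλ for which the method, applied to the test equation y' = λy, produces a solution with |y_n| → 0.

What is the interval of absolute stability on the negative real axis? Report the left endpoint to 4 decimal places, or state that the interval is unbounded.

z∈(-2.0000,0).

Test eqn y'=λy, z=hλ:
  order 1, 1-stage ⇒ R(z)=1+z
  (e.g. R(-1.45)=-0.45000, |R|=0.45000)

Boundary: |R(x)|=1, x<0.
x=-1.45: |R|=0.4500
|R(-2.34)|=1.3400 |R(-0.66)|=0.3400 |R(-0.65)|=0.3500
Bisect:
  x_lo=-2.6031 |R|=1.6031  x_hi=-0.2086 |R|=0.7914
  mid=-1.40586 |R|=0.40586 →hi
  mid=-2.00451 |R|=1.00451 →lo
  mid=-1.70518 |R|=0.70518 →hi
  mid=-1.85484 |R|=0.85484 →hi
  mid=-1.92968 |R|=0.92968 →hi
  mid=-1.96709 |R|=0.96709 →hi
  mid=-1.98580 |R|=0.98580 →hi
  mid=-1.99515 |R|=0.99515 →hi
  ...
  [-2.00012,-1.99997] ⇒ x*=-2.0000
So |R|<1 on (-2.0000, 0).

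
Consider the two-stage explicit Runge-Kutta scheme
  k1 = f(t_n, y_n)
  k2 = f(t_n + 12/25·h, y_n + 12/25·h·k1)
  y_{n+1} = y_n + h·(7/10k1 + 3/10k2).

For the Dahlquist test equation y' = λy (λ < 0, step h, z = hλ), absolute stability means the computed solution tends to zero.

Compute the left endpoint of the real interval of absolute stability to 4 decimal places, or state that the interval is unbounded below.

z* = -6.9444.

On y'=λy, z=hλ:
  k1=λy_n ⇒ h·k1=z·y_n;  k2=λ(1+12/25z)y_n ⇒ h·k2=z(1+12/25z)y_n
  y_{n+1}/y_n = 1 + 7/10z + 3/10z(1+12/25z) = 1 + z + 18/125z²
  so R(z) = 1 + z + 18/125z².

Solve |R(x)|<1 on ℝ⁻.
x=-1.1: |R|=0.0742
R=1: x+18/125x²=0 ⇒ x=−125/18=-6.9444; min R=1−1/(4·18/125)=-0.7361>−1
Confirm numerically:
  x=-6.303: |R|=0.41780 <1
  x=-5.519: |R|=0.13285 <1
  x=-4.998: |R|=0.40088 <1
  x=-3.551: |R|=0.73522 <1
  x=-7.318: |R|=1.39365 >1
  x=-7.217: |R|=1.28325 >1
  x=-7.091: |R|=1.14965 >1
Stable set (-6.9444, 0).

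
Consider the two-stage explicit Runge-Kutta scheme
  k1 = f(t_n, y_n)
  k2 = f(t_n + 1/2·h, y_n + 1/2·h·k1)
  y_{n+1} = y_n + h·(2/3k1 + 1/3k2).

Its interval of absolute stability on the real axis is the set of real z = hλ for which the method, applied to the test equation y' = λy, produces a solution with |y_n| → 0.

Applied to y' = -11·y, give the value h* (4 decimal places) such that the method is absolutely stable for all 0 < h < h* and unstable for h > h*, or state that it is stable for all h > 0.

(-6.0000,0); λ=-11 ⇒ h* = (6)/11 = 0.5455.

On y'=λy, z=hλ:
  k1=λy_n ⇒ h·k1=z·y_n;  k2=λ(1+1/2z)y_n ⇒ h·k2=z(1+1/2z)y_n
  y_{n+1}/y_n = 1 + 2/3z + 1/3z(1+1/2z) = 1 + z + 1/6z²
  ⇒ R(z) = 1 + z + 1/6z².

Need |R(x)|<1, x<0.
x=-1.79: |R|=0.2560
R=1: x+1/6x²=0 ⇒ x=−6=-6.0000; min R=1−1/(4·1/6)=-0.5000>−1
Confirm numerically:
  x=-5.029: |R|=0.18614 <1
  x=-4.774: |R|=0.02451 <1
  x=-4.649: |R|=0.04680 <1
  x=-6.508: |R|=1.55101 >1
  x=-6.497: |R|=1.53817 >1
  x=-6.038: |R|=1.03824 >1
Stable set (-6.0000, 0).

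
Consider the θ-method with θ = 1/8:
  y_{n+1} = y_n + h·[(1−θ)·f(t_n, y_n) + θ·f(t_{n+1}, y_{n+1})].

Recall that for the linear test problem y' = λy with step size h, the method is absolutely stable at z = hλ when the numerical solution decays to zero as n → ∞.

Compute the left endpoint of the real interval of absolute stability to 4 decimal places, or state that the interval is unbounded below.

On y'=λy, z=hλ:
  y_{n+1} = y_n + z·[7/8·y_n + 1/8·y_{n+1}] ⇒ (1 − 1/8z)y_{n+1} = (1 + 7/8z)y_n
  Hence R(z) = (1 + 7/8z)/(1 − 1/8z).

Solve |R(x)|<1 on ℝ⁻.
x=-0.82: |R|=0.2562
R=−1: 1+7/8x = −1+1/8x ⇒ -3/4x=2 ⇒ x=2/(-3/4)=-2.6667
Confirm numerically:
  x=-2.272: |R|=0.76947 <1
  x=-2.112: |R|=0.67089 <1
  x=-1.512: |R|=0.27166 <1
  x=-3.145: |R|=1.25751 >1
  x=-3.138: |R|=1.25391 >1
  x=-2.949: |R|=1.15472 >1
Interval (-2.6667, 0).

left endpoint -2.6667.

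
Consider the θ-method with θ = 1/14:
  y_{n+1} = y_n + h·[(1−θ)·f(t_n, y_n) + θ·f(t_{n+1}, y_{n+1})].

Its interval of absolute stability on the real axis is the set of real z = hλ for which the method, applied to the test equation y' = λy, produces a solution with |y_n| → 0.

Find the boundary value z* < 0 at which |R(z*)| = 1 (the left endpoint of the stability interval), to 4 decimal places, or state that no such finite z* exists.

z* = -2.3333.

Test eqn y'=λy, z=hλ:
  y_{n+1} = y_n + z·[13/14·y_n + 1/14·y_{n+1}] ⇒ (1 − 1/14z)y_{n+1} = (1 + 13/14z)y_n
  R(z) = (1 + 13/14z)/(1 − 1/14z).

Boundary: |R(x)|=1, x<0.
x=-1.32: |R|=0.2063
R=−1: 1+13/14x = −1+1/14x ⇒ -6/7x=2 ⇒ x=2/(-6/7)=-2.3333
Confirm numerically:
  x=-2.262: |R|=0.94736 <1
  x=-1.861: |R|=0.64265 <1
  x=-1.398: |R|=0.27107 <1
  x=-2.890: |R|=1.39550 >1
  x=-2.589: |R|=1.18494 >1
  x=-2.516: |R|=1.13272 >1
Interval (-2.3333, 0).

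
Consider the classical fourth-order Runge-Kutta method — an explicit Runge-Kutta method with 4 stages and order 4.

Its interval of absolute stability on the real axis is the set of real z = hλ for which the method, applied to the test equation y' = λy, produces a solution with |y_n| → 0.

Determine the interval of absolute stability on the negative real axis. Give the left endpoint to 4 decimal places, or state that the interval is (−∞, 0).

With y'=λy (z=hλ):
  order 4, 4-stage ⇒ R(z)=1+z+z^2/2+z^3/6+z^4/24
  (e.g. R(-0.82)=0.44314, |R|=0.44314)

Boundary: |R(x)|=1, x<0.
x=-0.82: |R|=0.4431
|R(-1.08)|=0.3499 |R(-0.93)|=0.3996 |R(-0.53)|=0.5889
Bisect:
  x_lo=-3.2489 |R|=1.9555  x_hi=-0.1244 |R|=0.8830
  mid=-1.68663 |R|=0.27325 →hi
  mid=-2.46776 |R|=0.61770 →hi
  mid=-2.85832 |R|=1.11580 →lo
  mid=-2.66304 |R|=0.83079 →hi
  mid=-2.76068 |R|=0.96352 →hi
  mid=-2.80950 |R|=1.03711 →lo
  mid=-2.78509 |R|=0.99969 →hi
  ...
  [-2.78547,-2.78528] ⇒ x*=-2.7853
So |R|<1 on (-2.7853, 0).

z∈(-2.7853,0).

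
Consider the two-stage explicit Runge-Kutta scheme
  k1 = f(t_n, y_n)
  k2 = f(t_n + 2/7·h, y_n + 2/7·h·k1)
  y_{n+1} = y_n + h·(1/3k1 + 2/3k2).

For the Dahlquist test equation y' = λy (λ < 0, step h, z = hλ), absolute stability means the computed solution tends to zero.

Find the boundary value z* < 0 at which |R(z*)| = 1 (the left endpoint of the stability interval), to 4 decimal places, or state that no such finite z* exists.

left endpoint -5.2500.

Test eqn y'=λy, z=hλ:
  k1=λy_n ⇒ h·k1=z·y_n;  k2=λ(1+2/7z)y_n ⇒ h·k2=z(1+2/7z)y_n
  y_{n+1}/y_n = 1 + 1/3z + 2/3z(1+2/7z) = 1 + z + 4/21z²
  ⇒ R(z) = 1 + z + 4/21z².

Boundary: |R(x)|=1, x<0.
x=-0.34: |R|=0.6820
R=1: x+4/21x²=0 ⇒ x=−21/4=-5.2500; min R=1−1/(4·4/21)=-0.3125>−1
Confirm numerically:
  x=-4.838: |R|=0.62033 <1
  x=-3.321: |R|=0.22023 <1
  x=-2.903: |R|=0.29778 <1
  x=-2.788: |R|=0.30744 <1
  x=-5.393: |R|=1.14690 >1
  x=-5.281: |R|=1.03118 >1
  x=-5.274: |R|=1.02411 >1
Interval (-5.2500, 0).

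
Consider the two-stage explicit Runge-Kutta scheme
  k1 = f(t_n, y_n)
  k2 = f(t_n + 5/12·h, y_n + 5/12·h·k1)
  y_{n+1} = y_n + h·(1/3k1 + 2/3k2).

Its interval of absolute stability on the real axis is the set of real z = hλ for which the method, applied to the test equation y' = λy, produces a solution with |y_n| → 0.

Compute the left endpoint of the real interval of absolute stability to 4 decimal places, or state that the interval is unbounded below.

On y'=λy, z=hλ:
  k1=λy_n ⇒ h·k1=z·y_n;  k2=λ(1+5/12z)y_n ⇒ h·k2=z(1+5/12z)y_n
  y_{n+1}/y_n = 1 + 1/3z + 2/3z(1+5/12z) = 1 + z + 5/18z²
  so R(z) = 1 + z + 5/18z².

Boundary: |R(x)|=1, x<0.
x=-0.33: |R|=0.7003
R=1: x+5/18x²=0 ⇒ x=−18/5=-3.6000; min R=1−1/(4·5/18)=0.1000>−1
Confirm numerically:
  x=-3.029: |R|=0.51957 <1
  x=-2.333: |R|=0.17891 <1
  x=-2.004: |R|=0.11156 <1
  x=-1.535: |R|=0.11951 <1
  x=-4.181: |R|=1.67477 >1
  x=-3.824: |R|=1.23794 >1
  x=-3.621: |R|=1.02112 >1
Stable set (-3.6000, 0).

left endpoint -3.6000.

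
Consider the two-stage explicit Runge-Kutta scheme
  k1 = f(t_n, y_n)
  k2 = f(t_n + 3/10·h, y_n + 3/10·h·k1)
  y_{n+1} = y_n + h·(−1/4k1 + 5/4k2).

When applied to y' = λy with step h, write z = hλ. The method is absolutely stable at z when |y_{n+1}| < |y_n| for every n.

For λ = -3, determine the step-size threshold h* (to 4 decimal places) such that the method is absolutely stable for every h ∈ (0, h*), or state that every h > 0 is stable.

(-2.6667,0); λ=-3 ⇒ h* = (8/3)/3 = 0.8889.

Test eqn y'=λy, z=hλ:
  k1=λy_n ⇒ h·k1=z·y_n;  k2=λ(1+3/10z)y_n ⇒ h·k2=z(1+3/10z)y_n
  y_{n+1}/y_n = 1 − 1/4z + 5/4z(1+3/10z) = 1 + z + 3/8z²
  so R(z) = 1 + z + 3/8z².

Find x<0 with |R(x)|<1.
x=-1.65: |R|=0.3709
R=1: x+3/8x²=0 ⇒ x=−8/3=-2.6667; min R=1−1/(4·3/8)=0.3333>−1
Confirm numerically:
  x=-2.240: |R|=0.64160 <1
  x=-2.037: |R|=0.51901 <1
  x=-1.960: |R|=0.48060 <1
  x=-1.094: |R|=0.35481 <1
  x=-3.100: |R|=1.50375 >1
  x=-2.868: |R|=1.21653 >1
  x=-2.849: |R|=1.19480 >1
Interval (-2.6667, 0).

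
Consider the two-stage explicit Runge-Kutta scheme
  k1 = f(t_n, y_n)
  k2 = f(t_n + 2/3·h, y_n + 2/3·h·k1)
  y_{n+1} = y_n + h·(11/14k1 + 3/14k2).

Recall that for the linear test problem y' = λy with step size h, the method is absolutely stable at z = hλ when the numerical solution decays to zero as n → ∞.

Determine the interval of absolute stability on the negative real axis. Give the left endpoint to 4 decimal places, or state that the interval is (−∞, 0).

(-7.0000, 0).

Test eqn y'=λy, z=hλ:
  k1=λy_n ⇒ h·k1=z·y_n;  k2=λ(1+2/3z)y_n ⇒ h·k2=z(1+2/3z)y_n
  y_{n+1}/y_n = 1 + 11/14z + 3/14z(1+2/3z) = 1 + z + 1/7z²
  ⇒ R(z) = 1 + z + 1/7z².

Need |R(x)|<1, x<0.
x=-0.52: |R|=0.5186
R=1: x+1/7x²=0 ⇒ x=−7=-7.0000; min R=1−1/(4·1/7)=-0.7500>−1
Confirm numerically:
  x=-4.848: |R|=0.49041 <1
  x=-4.289: |R|=0.66107 <1
  x=-3.993: |R|=0.71528 <1
  x=-7.423: |R|=1.44856 >1
  x=-7.272: |R|=1.28257 >1
  x=-7.240: |R|=1.24823 >1
Stable set (-7.0000, 0).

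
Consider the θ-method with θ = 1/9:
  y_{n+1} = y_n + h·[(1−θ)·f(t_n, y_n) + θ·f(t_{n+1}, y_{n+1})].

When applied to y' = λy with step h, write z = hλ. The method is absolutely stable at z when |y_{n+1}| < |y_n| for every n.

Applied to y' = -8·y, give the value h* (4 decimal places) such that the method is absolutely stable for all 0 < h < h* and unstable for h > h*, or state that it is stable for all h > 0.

(-2.5714,0); λ=-8 ⇒ h* = (18/7)/8 = 0.3214.

With y'=λy (z=hλ):
  y_{n+1} = y_n + z·[8/9·y_n + 1/9·y_{n+1}] ⇒ (1 − 1/9z)y_{n+1} = (1 + 8/9z)y_n
  Hence R(z) = (1 + 8/9z)/(1 − 1/9z).

Solve |R(x)|<1 on ℝ⁻.
x=-0.35: |R|=0.6631
R=−1: 1+8/9x = −1+1/9x ⇒ -7/9x=2 ⇒ x=2/(-7/9)=-2.5714
Confirm numerically:
  x=-2.475: |R|=0.94118 <1
  x=-1.808: |R|=0.50555 <1
  x=-1.173: |R|=0.03775 <1
  x=-3.037: |R|=1.27075 >1
  x=-2.767: |R|=1.11634 >1
Stable set (-2.5714, 0).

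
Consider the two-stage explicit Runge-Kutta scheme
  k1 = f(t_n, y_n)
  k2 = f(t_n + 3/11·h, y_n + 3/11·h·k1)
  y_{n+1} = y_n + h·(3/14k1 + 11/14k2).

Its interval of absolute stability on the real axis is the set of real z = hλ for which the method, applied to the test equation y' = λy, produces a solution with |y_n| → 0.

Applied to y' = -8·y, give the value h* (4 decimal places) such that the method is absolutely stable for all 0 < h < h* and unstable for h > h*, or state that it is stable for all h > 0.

(-4.6667,0); λ=-8 ⇒ h* = (14/3)/8 = 0.5833.

Test eqn y'=λy, z=hλ:
  k1=λy_n ⇒ h·k1=z·y_n;  k2=λ(1+3/11z)y_n ⇒ h·k2=z(1+3/11z)y_n
  y_{n+1}/y_n = 1 + 3/14z + 11/14z(1+3/11z) = 1 + z + 3/14z²
  so R(z) = 1 + z + 3/14z².

Need |R(x)|<1, x<0.
x=-0.65: |R|=0.4405
R=1: x+3/14x²=0 ⇒ x=−14/3=-4.6667; min R=1−1/(4·3/14)=-0.1667>−1
Confirm numerically:
  x=-3.531: |R|=0.14071 <1
  x=-3.067: |R|=0.05132 <1
  x=-1.951: |R|=0.13534 <1
  x=-1.916: |R|=0.12935 <1
  x=-5.191: |R|=1.58325 >1
  x=-5.081: |R|=1.45112 >1
So |R|<1 on (-4.6667, 0).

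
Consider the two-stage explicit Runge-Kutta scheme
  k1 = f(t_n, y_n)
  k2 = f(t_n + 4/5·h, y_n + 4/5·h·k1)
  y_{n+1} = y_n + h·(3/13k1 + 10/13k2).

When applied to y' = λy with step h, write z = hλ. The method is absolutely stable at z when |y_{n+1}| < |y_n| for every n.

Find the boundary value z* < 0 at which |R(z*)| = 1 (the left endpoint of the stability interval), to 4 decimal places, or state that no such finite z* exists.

z* = -1.6250.

Set f=λy, z=hλ:
  k1=λy_n ⇒ h·k1=z·y_n;  k2=λ(1+4/5z)y_n ⇒ h·k2=z(1+4/5z)y_n
  y_{n+1}/y_n = 1 + 3/13z + 10/13z(1+4/5z) = 1 + z + 8/13z²
  R(z) = 1 + z + 8/13z².

Need |R(x)|<1, x<0.
x=-0.82: |R|=0.5938
R=1: x+8/13x²=0 ⇒ x=−13/8=-1.6250; min R=1−1/(4·8/13)=0.5938>−1
Confirm numerically:
  x=-1.050: |R|=0.62846 <1
  x=-1.019: |R|=0.61999 <1
  x=-0.964: |R|=0.60787 <1
  x=-0.672: |R|=0.60590 <1
  x=-1.702: |R|=1.08065 >1
  x=-1.689: |R|=1.06652 >1
Interval (-1.6250, 0).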